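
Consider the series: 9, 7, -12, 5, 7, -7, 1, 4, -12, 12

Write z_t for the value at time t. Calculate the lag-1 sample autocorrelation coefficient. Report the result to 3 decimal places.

Mean z̄ = (9 + 7 − 12 + 5 + 7 − 7 + 1 + 4 − 12 + 12)/10 = 1.4000
Numerator Σ_{t=1}^{9}(z_t−z̄)(z_{t+1}−z̄) = -282.1600
Denominator Σ(z_t−z̄)² = 682.4000
r_1 = -282.1600 / 682.4000 = -0.413

-0.413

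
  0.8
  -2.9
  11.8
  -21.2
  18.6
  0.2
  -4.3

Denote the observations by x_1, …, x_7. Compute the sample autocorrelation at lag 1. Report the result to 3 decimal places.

Mean x̄ = (0.8 − 2.9 + 11.8 − 21.2 + 18.6 + 0.2 − 4.3)/7 = 0.4286
Σ(x_t−x̄)(x_{t+1}−x̄) = (-1.2363) + (-37.8506) + (-245.9478) + (-393.0220) + (-4.1535) + (1.0808) = -681.1294
Denominator Σ(x_t−x̄)² = 960.9343
r_1 = -681.1294 / 960.9343 = -0.709

-0.709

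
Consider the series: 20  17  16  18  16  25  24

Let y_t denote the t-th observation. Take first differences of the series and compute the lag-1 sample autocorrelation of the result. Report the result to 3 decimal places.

-0.368

First differences Δy: -3, -1, 2, -2, 9, -1
Mean of differences = 0.6667
Numerator Σ(Δy_t−Δȳ)(Δy_{t+1}−Δȳ) = -35.7778
Denominator Σ(Δy_t−Δȳ)² = 97.3333
r_1(Δy) = -35.7778 / 97.3333 = -0.368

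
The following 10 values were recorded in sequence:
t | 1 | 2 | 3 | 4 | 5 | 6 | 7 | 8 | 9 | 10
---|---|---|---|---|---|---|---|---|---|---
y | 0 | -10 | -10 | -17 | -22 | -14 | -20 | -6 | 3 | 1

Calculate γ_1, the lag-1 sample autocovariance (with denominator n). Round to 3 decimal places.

33.475

Mean ȳ = (0 − 10 − 10 − 17 − 22 − 14 − 20 − 6 + 3 + 1)/10 = -9.5000
Σ_{t=1}^{9}(y_t−ȳ)(y_{t+1}−ȳ) = 334.7500
γ_1 = 334.7500 / 10 = 33.475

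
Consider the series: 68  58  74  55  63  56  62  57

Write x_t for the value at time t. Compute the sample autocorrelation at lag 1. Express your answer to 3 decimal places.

-0.558

Mean x̄ = (68 + 58 + 74 + 55 + 63 + 56 + 62 + 57)/8 = 61.6250
Deviations from mean: 6.3750, -3.6250, 12.3750, -6.6250, 1.3750, -5.6250, 0.3750, -4.6250
Numerator Σ_{t=1}^{7}(x_t−x̄)(x_{t+1}−x̄) = -170.6406
Denominator Σ(x_t−x̄)² = 305.8750
r_1 = -170.6406 / 305.8750 = -0.558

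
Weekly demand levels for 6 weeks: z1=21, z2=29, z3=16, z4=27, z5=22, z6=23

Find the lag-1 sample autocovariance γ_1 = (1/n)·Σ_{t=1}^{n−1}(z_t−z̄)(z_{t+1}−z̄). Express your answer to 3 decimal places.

Mean z̄ = (21 + 29 + 16 + 27 + 22 + 23)/6 = 23.0000
Deviations: -2.0000, 6.0000, -7.0000, 4.0000, -1.0000, 0.0000
Σ_{t=1}^{5}(z_t−z̄)(z_{t+1}−z̄) = -86.0000
γ_1 = -86.0000 / 6 = -14.333

-14.333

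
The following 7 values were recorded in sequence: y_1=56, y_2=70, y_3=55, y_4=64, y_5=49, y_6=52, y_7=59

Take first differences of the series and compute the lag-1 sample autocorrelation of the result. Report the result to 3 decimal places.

First differences Δy: 14, -15, 9, -15, 3, 7
Mean of differences = 0.5000
Numerator Σ(Δy_t−Δȳ)(Δy_{t+1}−Δȳ) = -495.2500
Denominator Σ(Δy_t−Δȳ)² = 783.5000
r_1(Δy) = -495.2500 / 783.5000 = -0.632

-0.632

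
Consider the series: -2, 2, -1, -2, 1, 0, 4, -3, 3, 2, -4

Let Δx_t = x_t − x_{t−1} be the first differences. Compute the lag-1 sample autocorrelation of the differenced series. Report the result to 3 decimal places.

First differences Δx: 4, -3, -1, 3, -1, 4, -7, 6, -1, -6
Mean of differences = -0.2000
Numerator Σ(Δx_t−Δx̄)(Δx_{t+1}−Δx̄) = -89.0400
Denominator Σ(Δx_t−Δx̄)² = 173.6000
r_1(Δx) = -89.0400 / 173.6000 = -0.513

-0.513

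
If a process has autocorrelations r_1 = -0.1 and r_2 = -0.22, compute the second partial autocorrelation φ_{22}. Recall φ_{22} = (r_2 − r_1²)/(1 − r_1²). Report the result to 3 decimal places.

-0.232

φ_{22} = (r_2 − r_1²) / (1 − r_1²)
r_1² = (-0.1)² = 0.01
Numerator = -0.22 − 0.0100 = -0.2300; denominator = 1 − 0.0100 = 0.9900
φ_{22} = -0.2300 / 0.9900 = -0.232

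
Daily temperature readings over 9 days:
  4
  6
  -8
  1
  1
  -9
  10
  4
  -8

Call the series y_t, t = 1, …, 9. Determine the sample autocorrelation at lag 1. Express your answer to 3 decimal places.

-0.323

Mean ȳ = (4 + 6 − 8 + 1 + 1 − 9 + 10 + 4 − 8)/9 = 0.1111
Numerator Σ_{t=1}^{8}(y_t−ȳ)(y_{t+1}−ȳ) = -122.5679
Denominator Σ(y_t−ȳ)² = 378.8889
r_1 = -122.5679 / 378.8889 = -0.323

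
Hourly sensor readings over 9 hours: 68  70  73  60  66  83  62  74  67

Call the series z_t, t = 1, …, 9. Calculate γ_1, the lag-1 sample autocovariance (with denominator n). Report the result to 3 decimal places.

Mean z̄ = (68 + 70 + 73 + 60 + 66 + 83 + 62 + 74 + 67)/9 = 69.2222
Σ_{t=1}^{8}(z_t−z̄)(z_{t+1}−z̄) = -192.1605
γ_1 = -192.1605 / 9 = -21.351

-21.351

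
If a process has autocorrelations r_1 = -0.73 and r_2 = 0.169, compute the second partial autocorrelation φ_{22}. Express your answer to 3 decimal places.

-0.779

φ_{22} = (r_2 − r_1²) / (1 − r_1²)
r_1² = (-0.73)² = 0.5329
Numerator = 0.169 − 0.5329 = -0.3639; denominator = 1 − 0.5329 = 0.4671
φ_{22} = -0.3639 / 0.4671 = -0.779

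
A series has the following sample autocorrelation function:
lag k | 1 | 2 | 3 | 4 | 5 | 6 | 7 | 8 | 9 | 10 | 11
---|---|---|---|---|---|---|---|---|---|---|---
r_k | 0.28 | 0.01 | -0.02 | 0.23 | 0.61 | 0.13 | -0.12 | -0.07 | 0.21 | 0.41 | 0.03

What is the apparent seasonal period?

The largest autocorrelation is r_5 = 0.61, with a weaker echo at lag 10 (0.41); the remaining lags stay at or below 0.28. The elevated value at lag 1 (0.28), dropping to 0.01 at lag 2, reflects decaying short-term dependence rather than seasonality.
The dominant spike at lag 5 indicates a seasonal period of 5.

5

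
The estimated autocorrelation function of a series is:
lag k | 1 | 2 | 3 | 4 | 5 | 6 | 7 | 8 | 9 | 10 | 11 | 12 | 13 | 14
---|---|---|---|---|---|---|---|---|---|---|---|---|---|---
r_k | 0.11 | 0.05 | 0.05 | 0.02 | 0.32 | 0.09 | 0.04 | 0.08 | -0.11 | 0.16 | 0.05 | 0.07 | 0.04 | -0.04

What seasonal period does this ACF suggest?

5

The largest autocorrelation is r_5 = 0.32, with a weaker echo at lag 10 (0.16); the remaining lags stay at or below 0.11.
The dominant spike at lag 5 indicates a seasonal period of 5.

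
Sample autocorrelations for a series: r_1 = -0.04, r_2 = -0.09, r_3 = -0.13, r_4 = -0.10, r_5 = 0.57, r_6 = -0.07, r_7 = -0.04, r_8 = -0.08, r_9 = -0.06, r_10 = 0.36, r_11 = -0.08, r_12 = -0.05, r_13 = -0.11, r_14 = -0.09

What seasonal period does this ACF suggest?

5

The largest autocorrelation is r_5 = 0.57, with a weaker echo at lag 10 (0.36); the remaining lags stay at or below -0.04.
The dominant spike at lag 5 indicates a seasonal period of 5.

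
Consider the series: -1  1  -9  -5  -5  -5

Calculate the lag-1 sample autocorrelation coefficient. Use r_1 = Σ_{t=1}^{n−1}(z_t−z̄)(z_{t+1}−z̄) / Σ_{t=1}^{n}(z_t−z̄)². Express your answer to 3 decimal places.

Mean z̄ = (-1 + 1 − 9 − 5 − 5 − 5)/6 = -4.0000
Deviations from mean: 3.0000, 5.0000, -5.0000, -1.0000, -1.0000, -1.0000
Σ(z_t−z̄)(z_{t+1}−z̄) = (15.0000) + (-25.0000) + (5.0000) + (1.0000) + (1.0000) = -3.0000
Denominator Σ(z_t−z̄)² = 62.0000
r_1 = -3.0000 / 62.0000 = -0.048

-0.048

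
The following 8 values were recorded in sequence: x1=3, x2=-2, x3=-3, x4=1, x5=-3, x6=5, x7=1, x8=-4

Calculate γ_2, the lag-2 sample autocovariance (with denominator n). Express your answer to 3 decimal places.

Mean x̄ = (3 − 2 − 3 + 1 − 3 + 5 + 1 − 4)/8 = -0.2500
Σ_{t=1}^{6}(x_t−x̄)(x_{t+2}−x̄) = -20.1250
γ_2 = -20.1250 / 8 = -2.516

-2.516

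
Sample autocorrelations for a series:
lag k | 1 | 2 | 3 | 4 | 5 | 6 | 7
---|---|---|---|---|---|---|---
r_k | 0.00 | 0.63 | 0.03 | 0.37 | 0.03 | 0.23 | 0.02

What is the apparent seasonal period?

The largest autocorrelation is r_2 = 0.63, with weaker echoes at lags 4 (0.37) and 6 (0.23); the remaining lags stay at or below 0.03.
The dominant spike at lag 2 indicates a seasonal period of 2.

2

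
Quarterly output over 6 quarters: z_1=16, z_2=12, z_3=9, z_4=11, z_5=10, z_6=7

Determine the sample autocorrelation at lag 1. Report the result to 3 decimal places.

0.142

Mean z̄ = (16 + 12 + 9 + 11 + 10 + 7)/6 = 10.8333
Deviations from mean: 5.1667, 1.1667, -1.8333, 0.1667, -0.8333, -3.8333
Σ(z_t−z̄)(z_{t+1}−z̄) = (6.0278) + (-2.1389) + (-0.3056) + (-0.1389) + (3.1944) = 6.6389
Denominator Σ(z_t−z̄)² = 46.8333
r_1 = 6.6389 / 46.8333 = 0.142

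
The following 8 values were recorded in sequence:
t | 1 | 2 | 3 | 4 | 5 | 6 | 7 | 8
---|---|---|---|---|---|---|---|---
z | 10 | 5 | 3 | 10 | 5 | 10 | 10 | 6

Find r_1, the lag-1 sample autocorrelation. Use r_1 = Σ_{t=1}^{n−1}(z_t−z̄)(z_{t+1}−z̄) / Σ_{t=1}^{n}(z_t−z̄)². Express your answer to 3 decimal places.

-0.276

Mean z̄ = (10 + 5 + 3 + 10 + 5 + 10 + 10 + 6)/8 = 7.3750
Deviations from mean: 2.6250, -2.3750, -4.3750, 2.6250, -2.3750, 2.6250, 2.6250, -1.3750
Σ(z_t−z̄)(z_{t+1}−z̄) = (-6.2344) + (10.3906) + (-11.4844) + (-6.2344) + (-6.2344) + (6.8906) + (-3.6094) = -16.5156
Denominator Σ(z_t−z̄)² = 59.8750
r_1 = -16.5156 / 59.8750 = -0.276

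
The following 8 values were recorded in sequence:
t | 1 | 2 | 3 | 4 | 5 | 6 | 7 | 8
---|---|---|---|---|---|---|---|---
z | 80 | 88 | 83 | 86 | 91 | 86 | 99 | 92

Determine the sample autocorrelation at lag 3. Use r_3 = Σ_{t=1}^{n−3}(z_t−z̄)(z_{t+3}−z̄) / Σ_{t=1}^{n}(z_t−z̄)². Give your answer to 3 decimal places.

0.065

Mean z̄ = (80 + 88 + 83 + 86 + 91 + 86 + 99 + 92)/8 = 88.1250
Deviations from mean: -8.1250, -0.1250, -5.1250, -2.1250, 2.8750, -2.1250, 10.8750, 3.8750
Σ(z_t−z̄)(z_{t+3}−z̄) = (17.2656) + (-0.3594) + (10.8906) + (-23.1094) + (11.1406) = 15.8281
Denominator Σ(z_t−z̄)² = 242.8750
r_3 = 15.8281 / 242.8750 = 0.065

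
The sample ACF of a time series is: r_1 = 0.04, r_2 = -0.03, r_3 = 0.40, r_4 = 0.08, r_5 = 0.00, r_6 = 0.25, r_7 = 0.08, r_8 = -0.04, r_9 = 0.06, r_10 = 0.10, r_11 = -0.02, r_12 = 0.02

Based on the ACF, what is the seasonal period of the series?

3

The largest autocorrelation is r_3 = 0.40, with a weaker echo at lag 6 (0.25); the remaining lags stay at or below 0.10.
The dominant spike at lag 3 indicates a seasonal period of 3.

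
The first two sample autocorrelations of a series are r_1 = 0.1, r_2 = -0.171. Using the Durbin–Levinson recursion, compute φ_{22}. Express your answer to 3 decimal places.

-0.183

φ_{22} = (r_2 − r_1²) / (1 − r_1²)
r_1² = (0.1)² = 0.01
Numerator = -0.171 − 0.0100 = -0.1810; denominator = 1 − 0.0100 = 0.9900
φ_{22} = -0.1810 / 0.9900 = -0.183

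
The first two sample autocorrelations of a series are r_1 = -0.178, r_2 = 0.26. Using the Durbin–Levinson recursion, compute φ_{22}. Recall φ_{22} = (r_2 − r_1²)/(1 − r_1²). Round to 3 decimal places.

0.236

φ_{22} = (r_2 − r_1²) / (1 − r_1²)
r_1² = (-0.178)² = 0.031684
Numerator = 0.26 − 0.0317 = 0.2283; denominator = 1 − 0.0317 = 0.9683
φ_{22} = 0.2283 / 0.9683 = 0.236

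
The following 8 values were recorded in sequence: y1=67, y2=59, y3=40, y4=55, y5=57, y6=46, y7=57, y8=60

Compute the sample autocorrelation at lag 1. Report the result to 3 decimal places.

-0.072

Mean ȳ = (67 + 59 + 40 + 55 + 57 + 46 + 57 + 60)/8 = 55.1250
Deviations from mean: 11.8750, 3.8750, -15.1250, -0.1250, 1.8750, -9.1250, 1.8750, 4.8750
Σ(y_t−ȳ)(y_{t+1}−ȳ) = (46.0156) + (-58.6094) + (1.8906) + (-0.2344) + (-17.1094) + (-17.1094) + (9.1406) = -36.0156
Denominator Σ(y_t−ȳ)² = 498.8750
r_1 = -36.0156 / 498.8750 = -0.072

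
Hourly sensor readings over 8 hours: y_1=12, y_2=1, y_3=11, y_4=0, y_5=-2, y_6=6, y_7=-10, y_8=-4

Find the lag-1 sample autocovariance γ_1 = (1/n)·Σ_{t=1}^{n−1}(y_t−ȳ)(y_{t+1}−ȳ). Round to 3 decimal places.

Mean ȳ = (12 + 1 + 11 + 0 − 2 + 6 − 10 − 4)/8 = 1.7500
Deviations: 10.2500, -0.7500, 9.2500, -1.7500, -3.7500, 4.2500, -11.7500, -5.7500
Σ_{t=1}^{7}(y_t−ȳ)(y_{t+1}−ȳ) = -22.5625
γ_1 = -22.5625 / 8 = -2.820

-2.820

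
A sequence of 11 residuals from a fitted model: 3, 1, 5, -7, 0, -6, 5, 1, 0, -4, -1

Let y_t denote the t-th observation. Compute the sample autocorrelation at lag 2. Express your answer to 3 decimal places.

0.242

Mean ȳ = (3 + 1 + 5 − 7 + 0 − 6 + 5 + 1 + 0 − 4 − 1)/11 = -0.2727
Numerator Σ_{t=1}^{9}(y_t−ȳ)(y_{t+2}−ȳ) = 39.3058
Denominator Σ(y_t−ȳ)² = 162.1818
r_2 = 39.3058 / 162.1818 = 0.242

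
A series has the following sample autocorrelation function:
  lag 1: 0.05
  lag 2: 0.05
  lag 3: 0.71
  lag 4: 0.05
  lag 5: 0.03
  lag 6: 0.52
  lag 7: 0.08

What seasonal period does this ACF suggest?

3

The largest autocorrelation is r_3 = 0.71, with a weaker echo at lag 6 (0.52); the remaining lags stay at or below 0.08.
The dominant spike at lag 3 indicates a seasonal period of 3.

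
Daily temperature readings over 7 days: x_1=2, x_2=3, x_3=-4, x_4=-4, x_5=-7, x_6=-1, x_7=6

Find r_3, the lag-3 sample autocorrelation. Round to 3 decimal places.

-0.419

Mean x̄ = (2 + 3 − 4 − 4 − 7 − 1 + 6)/7 = -0.7143
Deviations from mean: 2.7143, 3.7143, -3.2857, -3.2857, -6.2857, -0.2857, 6.7143
Σ(x_t−x̄)(x_{t+3}−x̄) = (-8.9184) + (-23.3469) + (0.9388) + (-22.0612) = -53.3878
Denominator Σ(x_t−x̄)² = 127.4286
r_3 = -53.3878 / 127.4286 = -0.419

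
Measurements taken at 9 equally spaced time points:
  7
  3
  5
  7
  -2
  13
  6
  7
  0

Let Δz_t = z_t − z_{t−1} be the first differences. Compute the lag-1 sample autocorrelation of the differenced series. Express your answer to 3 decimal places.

-0.646

First differences Δz: -4, 2, 2, -9, 15, -7, 1, -7
Mean of differences = -0.8750
Numerator Σ(Δz_t−Δz̄)(Δz_{t+1}−Δz̄) = -273.2656
Denominator Σ(Δz_t−Δz̄)² = 422.8750
r_1(Δz) = -273.2656 / 422.8750 = -0.646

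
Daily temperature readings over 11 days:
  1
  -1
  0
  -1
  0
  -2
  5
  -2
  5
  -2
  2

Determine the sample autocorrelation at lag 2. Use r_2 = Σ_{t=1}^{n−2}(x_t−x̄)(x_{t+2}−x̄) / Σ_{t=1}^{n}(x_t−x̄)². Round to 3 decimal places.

Mean x̄ = (1 − 1 + 0 − 1 + 0 − 2 + 5 − 2 + 5 − 2 + 2)/11 = 0.4545
Numerator Σ_{t=1}^{9}(x_t−x̄)(x_{t+2}−x̄) = 43.3140
Denominator Σ(x_t−x̄)² = 66.7273
r_2 = 43.3140 / 66.7273 = 0.649

0.649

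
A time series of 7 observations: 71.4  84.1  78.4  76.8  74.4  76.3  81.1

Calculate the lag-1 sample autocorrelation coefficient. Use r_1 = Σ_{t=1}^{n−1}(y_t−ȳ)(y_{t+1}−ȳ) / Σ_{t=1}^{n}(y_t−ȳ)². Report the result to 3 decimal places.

-0.315

Mean ȳ = (71.4 + 84.1 + 78.4 + 76.8 + 74.4 + 76.3 + 81.1)/7 = 77.5000
Deviations from mean: -6.1000, 6.6000, 0.9000, -0.7000, -3.1000, -1.2000, 3.6000
Σ(y_t−ȳ)(y_{t+1}−ȳ) = (-40.2600) + (5.9400) + (-0.6300) + (2.1700) + (3.7200) + (-4.3200) = -33.3800
Denominator Σ(y_t−ȳ)² = 106.0800
r_1 = -33.3800 / 106.0800 = -0.315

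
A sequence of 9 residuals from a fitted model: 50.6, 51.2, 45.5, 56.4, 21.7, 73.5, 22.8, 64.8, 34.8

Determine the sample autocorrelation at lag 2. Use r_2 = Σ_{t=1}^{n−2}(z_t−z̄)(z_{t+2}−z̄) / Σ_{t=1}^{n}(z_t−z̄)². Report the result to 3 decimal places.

Mean z̄ = (50.6 + 51.2 + 45.5 + 56.4 + 21.7 + 73.5 + 22.8 + 64.8 + 34.8)/9 = 46.8111
Numerator Σ_{t=1}^{7}(z_t−z̄)(z_{t+2}−z̄) = 1697.4064
Denominator Σ(z_t−z̄)² = 2514.5489
r_2 = 1697.4064 / 2514.5489 = 0.675

0.675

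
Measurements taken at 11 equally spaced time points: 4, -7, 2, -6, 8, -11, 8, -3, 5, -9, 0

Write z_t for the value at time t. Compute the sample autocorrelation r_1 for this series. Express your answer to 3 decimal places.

-0.809

Mean z̄ = (4 − 7 + 2 − 6 + 8 − 11 + 8 − 3 + 5 − 9 + 0)/11 = -0.8182
Numerator Σ_{t=1}^{10}(z_t−z̄)(z_{t+1}−z̄) = -373.3058
Denominator Σ(z_t−z̄)² = 461.6364
r_1 = -373.3058 / 461.6364 = -0.809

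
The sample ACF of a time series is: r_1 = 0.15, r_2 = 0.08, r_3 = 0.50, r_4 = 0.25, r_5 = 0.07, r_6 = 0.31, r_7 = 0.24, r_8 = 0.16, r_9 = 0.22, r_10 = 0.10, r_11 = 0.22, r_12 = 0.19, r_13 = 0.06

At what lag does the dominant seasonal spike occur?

The largest autocorrelation is r_3 = 0.50, with a weaker echo at lag 6 (0.31); the remaining lags stay at or below 0.25.
The dominant spike at lag 3 indicates a seasonal period of 3.

3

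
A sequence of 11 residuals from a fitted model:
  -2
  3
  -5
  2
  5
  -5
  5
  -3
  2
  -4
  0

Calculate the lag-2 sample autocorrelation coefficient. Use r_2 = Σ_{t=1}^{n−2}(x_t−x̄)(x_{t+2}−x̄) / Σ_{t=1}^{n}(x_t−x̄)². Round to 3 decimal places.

Mean x̄ = (-2 + 3 − 5 + 2 + 5 − 5 + 5 − 3 + 2 − 4 + 0)/11 = -0.1818
Numerator Σ_{t=1}^{9}(x_t−x̄)(x_{t+2}−x̄) = 43.1157
Denominator Σ(x_t−x̄)² = 145.6364
r_2 = 43.1157 / 145.6364 = 0.296

0.296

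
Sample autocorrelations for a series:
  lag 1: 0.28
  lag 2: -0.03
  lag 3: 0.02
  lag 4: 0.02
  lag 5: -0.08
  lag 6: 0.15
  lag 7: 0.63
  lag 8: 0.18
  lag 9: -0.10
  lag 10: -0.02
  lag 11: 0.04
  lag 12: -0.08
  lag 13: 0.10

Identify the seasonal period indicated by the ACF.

The largest autocorrelation is r_7 = 0.63; the remaining lags stay at or below 0.28.
The dominant spike at lag 7 indicates a seasonal period of 7.

7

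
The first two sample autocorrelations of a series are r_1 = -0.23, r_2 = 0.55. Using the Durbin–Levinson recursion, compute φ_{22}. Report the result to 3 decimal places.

0.525

φ_{22} = (r_2 − r_1²) / (1 − r_1²)
r_1² = (-0.23)² = 0.0529
Numerator = 0.55 − 0.0529 = 0.4971; denominator = 1 − 0.0529 = 0.9471
φ_{22} = 0.4971 / 0.9471 = 0.525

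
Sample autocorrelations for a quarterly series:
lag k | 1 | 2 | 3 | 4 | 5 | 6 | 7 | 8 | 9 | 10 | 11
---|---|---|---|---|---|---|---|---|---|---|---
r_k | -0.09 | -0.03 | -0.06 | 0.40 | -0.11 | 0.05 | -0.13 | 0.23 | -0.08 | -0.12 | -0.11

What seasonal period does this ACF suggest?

4

The largest autocorrelation is r_4 = 0.40, with a weaker echo at lag 8 (0.23); the remaining lags stay at or below 0.05.
The dominant spike at lag 4 indicates a seasonal period of 4.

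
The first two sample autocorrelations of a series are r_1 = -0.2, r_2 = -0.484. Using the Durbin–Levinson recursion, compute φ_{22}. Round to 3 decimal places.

-0.546

φ_{22} = (r_2 − r_1²) / (1 − r_1²)
r_1² = (-0.2)² = 0.04
Numerator = -0.484 − 0.0400 = -0.5240; denominator = 1 − 0.0400 = 0.9600
φ_{22} = -0.5240 / 0.9600 = -0.546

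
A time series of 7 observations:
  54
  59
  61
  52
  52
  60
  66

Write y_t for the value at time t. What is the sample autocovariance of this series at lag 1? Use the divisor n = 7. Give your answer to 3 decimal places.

Mean ȳ = (54 + 59 + 61 + 52 + 52 + 60 + 66)/7 = 57.7143
Σ_{t=1}^{6}(y_t−ȳ)(y_{t+1}−ȳ) = 19.2041
γ_1 = 19.2041 / 7 = 2.743

2.743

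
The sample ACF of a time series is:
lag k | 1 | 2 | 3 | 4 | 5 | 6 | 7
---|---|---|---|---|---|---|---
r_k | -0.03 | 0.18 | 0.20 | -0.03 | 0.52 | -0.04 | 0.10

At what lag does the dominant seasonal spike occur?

The largest autocorrelation is r_5 = 0.52; the remaining lags stay at or below 0.20.
The dominant spike at lag 5 indicates a seasonal period of 5.

5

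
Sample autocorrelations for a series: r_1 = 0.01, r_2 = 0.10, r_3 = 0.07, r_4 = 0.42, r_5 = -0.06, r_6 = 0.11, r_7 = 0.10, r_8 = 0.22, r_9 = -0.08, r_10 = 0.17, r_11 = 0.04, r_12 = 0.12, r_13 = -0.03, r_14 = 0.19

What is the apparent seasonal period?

The largest autocorrelation is r_4 = 0.42, with a weaker echo at lag 8 (0.22); the remaining lags stay at or below 0.19.
The dominant spike at lag 4 indicates a seasonal period of 4.

4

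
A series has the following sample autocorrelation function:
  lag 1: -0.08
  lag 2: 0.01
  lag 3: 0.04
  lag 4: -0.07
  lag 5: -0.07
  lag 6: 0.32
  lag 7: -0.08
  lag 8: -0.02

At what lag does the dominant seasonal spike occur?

6

The largest autocorrelation is r_6 = 0.32; the remaining lags stay at or below 0.04.
The dominant spike at lag 6 indicates a seasonal period of 6.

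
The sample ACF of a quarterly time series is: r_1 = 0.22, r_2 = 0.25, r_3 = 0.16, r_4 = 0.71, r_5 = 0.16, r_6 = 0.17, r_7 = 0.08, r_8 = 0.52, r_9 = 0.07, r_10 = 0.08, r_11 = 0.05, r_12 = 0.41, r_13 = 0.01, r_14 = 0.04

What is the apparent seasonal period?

The largest autocorrelation is r_4 = 0.71, with weaker echoes at lags 8 (0.52) and 12 (0.41); the remaining lags stay at or below 0.25.
The dominant spike at lag 4 indicates a seasonal period of 4.

4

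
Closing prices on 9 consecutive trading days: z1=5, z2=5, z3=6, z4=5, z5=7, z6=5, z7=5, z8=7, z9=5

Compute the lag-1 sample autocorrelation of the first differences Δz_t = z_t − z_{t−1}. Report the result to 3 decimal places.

-0.611

First differences Δz: 0, 1, -1, 2, -2, 0, 2, -2
Mean of differences = 0.0000
Numerator Σ(Δz_t−Δz̄)(Δz_{t+1}−Δz̄) = -11.0000
Denominator Σ(Δz_t−Δz̄)² = 18.0000
r_1(Δz) = -11.0000 / 18.0000 = -0.611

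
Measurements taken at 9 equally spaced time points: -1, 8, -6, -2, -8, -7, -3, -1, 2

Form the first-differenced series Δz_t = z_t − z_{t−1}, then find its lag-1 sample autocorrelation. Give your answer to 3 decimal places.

First differences Δz: 9, -14, 4, -6, 1, 4, 2, 3
Mean of differences = 0.3750
Numerator Σ(Δz_t−Δz̄)(Δz_{t+1}−Δz̄) = -190.7656
Denominator Σ(Δz_t−Δz̄)² = 357.8750
r_1(Δz) = -190.7656 / 357.8750 = -0.533

-0.533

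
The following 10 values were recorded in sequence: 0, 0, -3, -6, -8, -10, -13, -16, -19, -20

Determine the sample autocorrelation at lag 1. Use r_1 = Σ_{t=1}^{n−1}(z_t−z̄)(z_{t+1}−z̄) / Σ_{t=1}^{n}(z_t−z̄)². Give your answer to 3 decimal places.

Mean z̄ = (0 + 0 − 3 − 6 − 8 − 10 − 13 − 16 − 19 − 20)/10 = -9.5000
Numerator Σ_{t=1}^{9}(z_t−z̄)(z_{t+1}−z̄) = 365.2500
Denominator Σ(z_t−z̄)² = 492.5000
r_1 = 365.2500 / 492.5000 = 0.742

0.742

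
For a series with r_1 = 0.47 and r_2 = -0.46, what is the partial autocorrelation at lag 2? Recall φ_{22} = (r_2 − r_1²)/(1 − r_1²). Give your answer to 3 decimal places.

-0.874

φ_{22} = (r_2 − r_1²) / (1 − r_1²)
r_1² = (0.47)² = 0.2209
Numerator = -0.46 − 0.2209 = -0.6809; denominator = 1 − 0.2209 = 0.7791
φ_{22} = -0.6809 / 0.7791 = -0.874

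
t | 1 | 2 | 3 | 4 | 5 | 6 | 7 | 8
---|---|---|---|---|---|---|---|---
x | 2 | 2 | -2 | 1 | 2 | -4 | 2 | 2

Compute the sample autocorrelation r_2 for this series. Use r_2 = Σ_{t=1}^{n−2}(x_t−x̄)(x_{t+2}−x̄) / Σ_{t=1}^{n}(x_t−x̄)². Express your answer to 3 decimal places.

-0.341

Mean x̄ = (2 + 2 − 2 + 1 + 2 − 4 + 2 + 2)/8 = 0.6250
Deviations from mean: 1.3750, 1.3750, -2.6250, 0.3750, 1.3750, -4.6250, 1.3750, 1.3750
Numerator Σ_{t=1}^{6}(x_t−x̄)(x_{t+2}−x̄) = -12.9063
Denominator Σ(x_t−x̄)² = 37.8750
r_2 = -12.9063 / 37.8750 = -0.341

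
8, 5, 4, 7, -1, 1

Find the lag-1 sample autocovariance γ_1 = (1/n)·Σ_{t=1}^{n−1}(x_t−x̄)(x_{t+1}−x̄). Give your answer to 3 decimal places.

0.667

Mean x̄ = (8 + 5 + 4 + 7 − 1 + 1)/6 = 4.0000
Σ_{t=1}^{5}(x_t−x̄)(x_{t+1}−x̄) = 4.0000
γ_1 = 4.0000 / 6 = 0.667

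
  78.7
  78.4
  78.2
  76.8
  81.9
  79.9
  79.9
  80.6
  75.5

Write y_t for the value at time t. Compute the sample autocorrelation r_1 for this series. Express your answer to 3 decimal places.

-0.143

Mean ȳ = (78.7 + 78.4 + 78.2 + 76.8 + 81.9 + 79.9 + 79.9 + 80.6 + 75.5)/9 = 78.8778
Numerator Σ_{t=1}^{8}(y_t−ȳ)(y_{t+1}−ȳ) = -4.3849
Denominator Σ(y_t−ȳ)² = 30.6356
r_1 = -4.3849 / 30.6356 = -0.143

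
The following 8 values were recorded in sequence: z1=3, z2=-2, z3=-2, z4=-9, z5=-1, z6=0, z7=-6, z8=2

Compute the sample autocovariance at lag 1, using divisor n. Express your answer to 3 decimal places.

-3.502

Mean z̄ = (3 − 2 − 2 − 9 − 1 + 0 − 6 + 2)/8 = -1.8750
Deviations: 4.8750, -0.1250, -0.1250, -7.1250, 0.8750, 1.8750, -4.1250, 3.8750
Σ_{t=1}^{7}(z_t−z̄)(z_{t+1}−z̄) = -28.0156
γ_1 = -28.0156 / 8 = -3.502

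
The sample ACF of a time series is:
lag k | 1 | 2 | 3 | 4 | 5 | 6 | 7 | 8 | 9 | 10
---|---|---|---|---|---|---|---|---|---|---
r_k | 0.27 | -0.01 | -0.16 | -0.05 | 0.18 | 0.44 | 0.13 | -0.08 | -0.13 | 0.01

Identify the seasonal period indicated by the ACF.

The largest autocorrelation is r_6 = 0.44; the remaining lags stay at or below 0.27.
The dominant spike at lag 6 indicates a seasonal period of 6.

6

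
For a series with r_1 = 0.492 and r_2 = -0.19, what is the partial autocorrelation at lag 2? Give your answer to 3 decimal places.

-0.570

φ_{22} = (r_2 − r_1²) / (1 − r_1²)
r_1² = (0.492)² = 0.242064
Numerator = -0.19 − 0.2421 = -0.4321; denominator = 1 − 0.2421 = 0.7579
φ_{22} = -0.4321 / 0.7579 = -0.570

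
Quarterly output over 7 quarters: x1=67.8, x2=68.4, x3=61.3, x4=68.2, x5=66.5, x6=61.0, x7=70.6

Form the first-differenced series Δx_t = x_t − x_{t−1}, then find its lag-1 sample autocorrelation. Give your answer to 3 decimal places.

First differences Δx: 0.6, -7.1, 6.9, -1.7, -5.5, 9.6
Mean of differences = 0.4667
Numerator Σ(Δx_t−Δx̄)(Δx_{t+1}−Δx̄) = -105.1944
Denominator Σ(Δx_t−Δx̄)² = 222.3733
r_1(Δx) = -105.1944 / 222.3733 = -0.473

-0.473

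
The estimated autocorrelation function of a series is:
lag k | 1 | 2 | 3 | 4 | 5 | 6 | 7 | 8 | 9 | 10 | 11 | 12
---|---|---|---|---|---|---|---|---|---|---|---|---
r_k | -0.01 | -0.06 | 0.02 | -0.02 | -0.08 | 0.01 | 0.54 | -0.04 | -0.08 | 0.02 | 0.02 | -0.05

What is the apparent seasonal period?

7

The largest autocorrelation is r_7 = 0.54; the remaining lags stay at or below 0.02.
The dominant spike at lag 7 indicates a seasonal period of 7.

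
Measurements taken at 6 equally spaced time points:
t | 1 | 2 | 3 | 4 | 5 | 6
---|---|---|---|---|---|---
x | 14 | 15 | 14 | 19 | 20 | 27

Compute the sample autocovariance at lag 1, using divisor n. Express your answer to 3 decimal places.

6.773

Mean x̄ = (14 + 15 + 14 + 19 + 20 + 27)/6 = 18.1667
Σ_{t=1}^{5}(x_t−x̄)(x_{t+1}−x̄) = 40.6389
γ_1 = 40.6389 / 6 = 6.773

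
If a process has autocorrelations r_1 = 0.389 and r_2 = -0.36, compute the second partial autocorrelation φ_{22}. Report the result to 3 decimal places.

φ_{22} = (r_2 − r_1²) / (1 − r_1²)
r_1² = (0.389)² = 0.151321
Numerator = -0.36 − 0.1513 = -0.5113; denominator = 1 − 0.1513 = 0.8487
φ_{22} = -0.5113 / 0.8487 = -0.602

-0.602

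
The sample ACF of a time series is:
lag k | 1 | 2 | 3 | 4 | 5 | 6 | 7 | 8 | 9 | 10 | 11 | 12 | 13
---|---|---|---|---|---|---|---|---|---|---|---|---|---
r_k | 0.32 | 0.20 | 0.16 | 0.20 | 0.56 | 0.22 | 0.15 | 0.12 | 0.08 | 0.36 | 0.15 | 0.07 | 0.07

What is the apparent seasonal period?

The largest autocorrelation is r_5 = 0.56, with a weaker echo at lag 10 (0.36); the remaining lags stay at or below 0.32. The elevated value at lag 1 (0.32), dropping to 0.20 at lag 2, reflects decaying short-term dependence rather than seasonality.
The dominant spike at lag 5 indicates a seasonal period of 5.

5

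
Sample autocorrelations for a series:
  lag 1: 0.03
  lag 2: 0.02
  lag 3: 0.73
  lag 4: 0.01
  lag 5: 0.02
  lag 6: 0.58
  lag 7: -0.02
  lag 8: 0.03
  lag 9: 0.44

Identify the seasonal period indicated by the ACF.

3

The largest autocorrelation is r_3 = 0.73, with weaker echoes at lags 6 (0.58) and 9 (0.44); the remaining lags stay at or below 0.03.
The dominant spike at lag 3 indicates a seasonal period of 3.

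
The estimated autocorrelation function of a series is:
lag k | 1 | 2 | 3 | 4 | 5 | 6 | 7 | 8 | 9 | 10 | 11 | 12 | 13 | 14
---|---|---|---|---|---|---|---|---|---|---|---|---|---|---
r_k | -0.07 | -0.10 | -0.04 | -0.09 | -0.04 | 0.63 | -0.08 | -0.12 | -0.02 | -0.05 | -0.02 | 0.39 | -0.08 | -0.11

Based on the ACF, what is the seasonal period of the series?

6

The largest autocorrelation is r_6 = 0.63, with a weaker echo at lag 12 (0.39); the remaining lags stay at or below -0.02.
The dominant spike at lag 6 indicates a seasonal period of 6.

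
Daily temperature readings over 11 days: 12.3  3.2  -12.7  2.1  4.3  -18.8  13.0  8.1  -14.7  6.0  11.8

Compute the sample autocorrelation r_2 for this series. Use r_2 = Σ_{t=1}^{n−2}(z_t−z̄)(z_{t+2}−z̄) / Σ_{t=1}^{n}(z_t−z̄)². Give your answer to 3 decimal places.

-0.486

Mean z̄ = (12.3 + 3.2 − 12.7 + 2.1 + 4.3 − 18.8 + 13.0 + 8.1 − 14.7 + 6.0 + 11.8)/11 = 1.3273
Numerator Σ_{t=1}^{9}(z_t−z̄)(z_{t+2}−z̄) = -634.6233
Denominator Σ(z_t−z̄)² = 1305.7218
r_2 = -634.6233 / 1305.7218 = -0.486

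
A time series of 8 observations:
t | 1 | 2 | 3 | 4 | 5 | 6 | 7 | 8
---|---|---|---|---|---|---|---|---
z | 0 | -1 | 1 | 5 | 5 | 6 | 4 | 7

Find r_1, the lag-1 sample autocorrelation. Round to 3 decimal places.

Mean z̄ = (0 − 1 + 1 + 5 + 5 + 6 + 4 + 7)/8 = 3.3750
Σ(z_t−z̄)(z_{t+1}−z̄) = (14.7656) + (10.3906) + (-3.8594) + (2.6406) + (4.2656) + (1.6406) + (2.2656) = 32.1094
Denominator Σ(z_t−z̄)² = 61.8750
r_1 = 32.1094 / 61.8750 = 0.519

0.519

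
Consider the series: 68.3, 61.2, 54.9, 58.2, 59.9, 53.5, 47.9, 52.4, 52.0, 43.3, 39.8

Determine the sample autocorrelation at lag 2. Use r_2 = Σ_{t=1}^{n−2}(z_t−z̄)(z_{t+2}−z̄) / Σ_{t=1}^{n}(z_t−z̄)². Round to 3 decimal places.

0.103

Mean z̄ = (68.3 + 61.2 + 54.9 + 58.2 + 59.9 + 53.5 + 47.9 + 52.4 + 52.0 + 43.3 + 39.8)/11 = 53.7636
Numerator Σ_{t=1}^{9}(z_t−z̄)(z_{t+2}−z̄) = 68.9274
Denominator Σ(z_t−z̄)² = 669.1255
r_2 = 68.9274 / 669.1255 = 0.103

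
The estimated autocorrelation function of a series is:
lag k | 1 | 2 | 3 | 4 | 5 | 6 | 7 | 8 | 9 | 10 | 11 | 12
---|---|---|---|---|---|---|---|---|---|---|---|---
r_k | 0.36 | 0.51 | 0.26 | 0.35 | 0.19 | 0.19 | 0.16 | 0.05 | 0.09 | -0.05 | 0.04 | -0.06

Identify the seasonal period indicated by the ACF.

The largest autocorrelation is r_2 = 0.51; the remaining lags stay at or below 0.36.
The dominant spike at lag 2 indicates a seasonal period of 2.

2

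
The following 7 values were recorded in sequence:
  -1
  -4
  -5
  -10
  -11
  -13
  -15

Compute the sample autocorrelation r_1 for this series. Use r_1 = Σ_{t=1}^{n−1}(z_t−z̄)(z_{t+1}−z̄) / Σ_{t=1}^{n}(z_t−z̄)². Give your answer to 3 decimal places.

0.554

Mean z̄ = (-1 − 4 − 5 − 10 − 11 − 13 − 15)/7 = -8.4286
Deviations from mean: 7.4286, 4.4286, 3.4286, -1.5714, -2.5714, -4.5714, -6.5714
Σ(z_t−z̄)(z_{t+1}−z̄) = (32.8980) + (15.1837) + (-5.3878) + (4.0408) + (11.7551) + (30.0408) = 88.5306
Denominator Σ(z_t−z̄)² = 159.7143
r_1 = 88.5306 / 159.7143 = 0.554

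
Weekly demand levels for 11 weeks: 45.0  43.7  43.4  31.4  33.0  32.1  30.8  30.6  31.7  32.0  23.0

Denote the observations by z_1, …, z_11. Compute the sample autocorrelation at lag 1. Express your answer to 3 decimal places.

Mean z̄ = (45.0 + 43.7 + 43.4 + 31.4 + 33.0 + 32.1 + 30.8 + 30.6 + 31.7 + 32.0 + 23.0)/11 = 34.2455
Numerator Σ_{t=1}^{10}(z_t−z̄)(z_{t+1}−z̄) = 228.5970
Denominator Σ(z_t−z̄)² = 466.2473
r_1 = 228.5970 / 466.2473 = 0.490

0.490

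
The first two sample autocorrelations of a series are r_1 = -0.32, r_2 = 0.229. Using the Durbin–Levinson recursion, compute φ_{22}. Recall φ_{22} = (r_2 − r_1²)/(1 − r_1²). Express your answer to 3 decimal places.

φ_{22} = (r_2 − r_1²) / (1 − r_1²)
r_1² = (-0.32)² = 0.1024
Numerator = 0.229 − 0.1024 = 0.1266; denominator = 1 − 0.1024 = 0.8976
φ_{22} = 0.1266 / 0.8976 = 0.141

0.141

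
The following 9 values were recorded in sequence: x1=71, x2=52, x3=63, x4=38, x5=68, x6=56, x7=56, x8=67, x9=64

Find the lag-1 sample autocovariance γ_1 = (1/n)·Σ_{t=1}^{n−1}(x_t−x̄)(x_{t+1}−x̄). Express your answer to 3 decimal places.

-42.380

Mean x̄ = (71 + 52 + 63 + 38 + 68 + 56 + 56 + 67 + 64)/9 = 59.4444
Σ_{t=1}^{8}(x_t−x̄)(x_{t+1}−x̄) = -381.4198
γ_1 = -381.4198 / 9 = -42.380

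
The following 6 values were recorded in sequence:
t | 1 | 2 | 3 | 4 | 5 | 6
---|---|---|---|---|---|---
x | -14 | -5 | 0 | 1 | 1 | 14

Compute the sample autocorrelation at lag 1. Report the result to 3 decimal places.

Mean x̄ = (-14 − 5 + 0 + 1 + 1 + 14)/6 = -0.5000
Deviations from mean: -13.5000, -4.5000, 0.5000, 1.5000, 1.5000, 14.5000
Σ(x_t−x̄)(x_{t+1}−x̄) = (60.7500) + (-2.2500) + (0.7500) + (2.2500) + (21.7500) = 83.2500
Denominator Σ(x_t−x̄)² = 417.5000
r_1 = 83.2500 / 417.5000 = 0.199

0.199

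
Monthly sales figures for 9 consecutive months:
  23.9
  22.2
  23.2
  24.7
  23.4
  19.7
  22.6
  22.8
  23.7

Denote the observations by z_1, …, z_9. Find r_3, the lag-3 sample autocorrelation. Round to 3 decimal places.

Mean z̄ = (23.9 + 22.2 + 23.2 + 24.7 + 23.4 + 19.7 + 22.6 + 22.8 + 23.7)/9 = 22.9111
Numerator Σ_{t=1}^{6}(z_t−z̄)(z_{t+3}−z̄) = -2.6504
Denominator Σ(z_t−z̄)² = 16.0489
r_3 = -2.6504 / 16.0489 = -0.165

-0.165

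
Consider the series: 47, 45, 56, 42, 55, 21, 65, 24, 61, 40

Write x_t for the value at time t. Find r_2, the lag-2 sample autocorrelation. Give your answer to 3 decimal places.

Mean x̄ = (47 + 45 + 56 + 42 + 55 + 21 + 65 + 24 + 61 + 40)/10 = 45.6000
Numerator Σ_{t=1}^{8}(x_t−x̄)(x_{t+2}−x̄) = 1336.4800
Denominator Σ(x_t−x̄)² = 1928.4000
r_2 = 1336.4800 / 1928.4000 = 0.693

0.693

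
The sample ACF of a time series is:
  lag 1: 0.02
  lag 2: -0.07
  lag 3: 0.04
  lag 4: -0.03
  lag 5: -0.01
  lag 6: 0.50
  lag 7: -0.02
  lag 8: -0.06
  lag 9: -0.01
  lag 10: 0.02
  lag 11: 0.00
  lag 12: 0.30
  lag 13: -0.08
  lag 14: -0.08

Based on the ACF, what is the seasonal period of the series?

6

The largest autocorrelation is r_6 = 0.50, with a weaker echo at lag 12 (0.30); the remaining lags stay at or below 0.04.
The dominant spike at lag 6 indicates a seasonal period of 6.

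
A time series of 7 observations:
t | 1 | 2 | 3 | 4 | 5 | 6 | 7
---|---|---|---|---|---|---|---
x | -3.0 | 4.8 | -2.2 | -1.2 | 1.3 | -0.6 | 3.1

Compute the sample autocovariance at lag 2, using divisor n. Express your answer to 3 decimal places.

0.456

Mean x̄ = (-3.0 + 4.8 − 2.2 − 1.2 + 1.3 − 0.6 + 3.1)/7 = 0.3143
Σ_{t=1}^{5}(x_t−x̄)(x_{t+2}−x̄) = 3.1924
γ_2 = 3.1924 / 7 = 0.456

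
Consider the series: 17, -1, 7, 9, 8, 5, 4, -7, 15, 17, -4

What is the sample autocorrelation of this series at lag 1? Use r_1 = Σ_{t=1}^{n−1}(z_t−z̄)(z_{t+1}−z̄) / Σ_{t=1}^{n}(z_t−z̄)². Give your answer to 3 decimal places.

-0.271

Mean z̄ = (17 − 1 + 7 + 9 + 8 + 5 + 4 − 7 + 15 + 17 − 4)/11 = 6.3636
Numerator Σ_{t=1}^{10}(z_t−z̄)(z_{t+1}−z̄) = -178.2231
Denominator Σ(z_t−z̄)² = 658.5455
r_1 = -178.2231 / 658.5455 = -0.271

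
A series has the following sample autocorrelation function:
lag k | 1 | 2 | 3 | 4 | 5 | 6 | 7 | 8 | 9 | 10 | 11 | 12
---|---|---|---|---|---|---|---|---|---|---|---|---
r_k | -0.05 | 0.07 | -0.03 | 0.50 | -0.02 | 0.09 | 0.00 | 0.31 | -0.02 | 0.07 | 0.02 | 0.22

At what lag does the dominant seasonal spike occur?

The largest autocorrelation is r_4 = 0.50, with weaker echoes at lags 8 (0.31) and 12 (0.22); the remaining lags stay at or below 0.09.
The dominant spike at lag 4 indicates a seasonal period of 4.

4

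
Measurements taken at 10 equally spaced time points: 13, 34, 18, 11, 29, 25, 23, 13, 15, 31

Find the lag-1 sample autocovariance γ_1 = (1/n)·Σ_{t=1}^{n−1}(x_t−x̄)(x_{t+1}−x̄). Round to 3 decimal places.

-18.104

Mean x̄ = (13 + 34 + 18 + 11 + 29 + 25 + 23 + 13 + 15 + 31)/10 = 21.2000
Σ_{t=1}^{9}(x_t−x̄)(x_{t+1}−x̄) = -181.0400
γ_1 = -181.0400 / 10 = -18.104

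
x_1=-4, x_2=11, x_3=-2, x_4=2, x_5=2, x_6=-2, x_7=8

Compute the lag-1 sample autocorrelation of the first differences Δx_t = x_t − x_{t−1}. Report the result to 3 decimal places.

-0.528

First differences Δx: 15, -13, 4, 0, -4, 10
Mean of differences = 2.0000
Numerator Σ(Δx_t−Δx̄)(Δx_{t+1}−Δx̄) = -265.0000
Denominator Σ(Δx_t−Δx̄)² = 502.0000
r_1(Δx) = -265.0000 / 502.0000 = -0.528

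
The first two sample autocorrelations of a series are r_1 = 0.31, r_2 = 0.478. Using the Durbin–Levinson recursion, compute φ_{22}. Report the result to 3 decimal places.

φ_{22} = (r_2 − r_1²) / (1 − r_1²)
r_1² = (0.31)² = 0.0961
Numerator = 0.478 − 0.0961 = 0.3819; denominator = 1 − 0.0961 = 0.9039
φ_{22} = 0.3819 / 0.9039 = 0.423

0.423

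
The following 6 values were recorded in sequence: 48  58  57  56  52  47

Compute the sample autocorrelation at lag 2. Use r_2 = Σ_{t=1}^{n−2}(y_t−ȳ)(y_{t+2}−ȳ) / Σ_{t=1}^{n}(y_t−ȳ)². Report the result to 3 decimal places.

-0.241

Mean ȳ = (48 + 58 + 57 + 56 + 52 + 47)/6 = 53.0000
Σ(y_t−ȳ)(y_{t+2}−ȳ) = (-20.0000) + (15.0000) + (-4.0000) + (-18.0000) = -27.0000
Denominator Σ(y_t−ȳ)² = 112.0000
r_2 = -27.0000 / 112.0000 = -0.241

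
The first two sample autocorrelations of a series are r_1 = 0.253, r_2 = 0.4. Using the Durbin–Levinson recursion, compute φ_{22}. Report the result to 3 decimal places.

0.359

φ_{22} = (r_2 − r_1²) / (1 − r_1²)
r_1² = (0.253)² = 0.064009
Numerator = 0.4 − 0.0640 = 0.3360; denominator = 1 − 0.0640 = 0.9360
φ_{22} = 0.3360 / 0.9360 = 0.359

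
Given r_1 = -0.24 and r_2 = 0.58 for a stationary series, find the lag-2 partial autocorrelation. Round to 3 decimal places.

0.554

φ_{22} = (r_2 − r_1²) / (1 − r_1²)
r_1² = (-0.24)² = 0.0576
Numerator = 0.58 − 0.0576 = 0.5224; denominator = 1 − 0.0576 = 0.9424
φ_{22} = 0.5224 / 0.9424 = 0.554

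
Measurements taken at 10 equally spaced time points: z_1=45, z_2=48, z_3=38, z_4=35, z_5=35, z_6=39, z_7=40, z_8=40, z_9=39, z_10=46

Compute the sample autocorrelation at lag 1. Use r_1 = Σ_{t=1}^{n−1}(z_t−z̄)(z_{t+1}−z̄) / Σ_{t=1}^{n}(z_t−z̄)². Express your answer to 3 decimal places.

Mean z̄ = (45 + 48 + 38 + 35 + 35 + 39 + 40 + 40 + 39 + 46)/10 = 40.5000
Numerator Σ_{t=1}^{9}(z_t−z̄)(z_{t+1}−z̄) = 60.7500
Denominator Σ(z_t−z̄)² = 178.5000
r_1 = 60.7500 / 178.5000 = 0.340

0.340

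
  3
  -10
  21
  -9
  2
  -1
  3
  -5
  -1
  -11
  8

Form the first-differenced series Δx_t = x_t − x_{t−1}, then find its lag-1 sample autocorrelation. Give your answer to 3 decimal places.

First differences Δx: -13, 31, -30, 11, -3, 4, -8, 4, -10, 19
Mean of differences = 0.5000
Numerator Σ(Δx_t−Δx̄)(Δx_{t+1}−Δx̄) = -2001.7500
Denominator Σ(Δx_t−Δx̄)² = 2714.5000
r_1(Δx) = -2001.7500 / 2714.5000 = -0.737

-0.737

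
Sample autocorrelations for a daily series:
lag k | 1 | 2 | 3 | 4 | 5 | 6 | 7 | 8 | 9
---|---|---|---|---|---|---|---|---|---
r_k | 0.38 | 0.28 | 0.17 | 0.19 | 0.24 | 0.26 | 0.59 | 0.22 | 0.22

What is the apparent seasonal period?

The largest autocorrelation is r_7 = 0.59; the remaining lags stay at or below 0.38. The elevated value at lag 1 (0.38), dropping to 0.28 at lag 2, reflects decaying short-term dependence rather than seasonality.
The dominant spike at lag 7 indicates a seasonal period of 7.

7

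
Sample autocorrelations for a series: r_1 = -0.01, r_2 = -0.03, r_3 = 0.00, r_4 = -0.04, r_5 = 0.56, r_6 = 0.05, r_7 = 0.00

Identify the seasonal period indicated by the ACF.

The largest autocorrelation is r_5 = 0.56; the remaining lags stay at or below 0.05.
The dominant spike at lag 5 indicates a seasonal period of 5.

5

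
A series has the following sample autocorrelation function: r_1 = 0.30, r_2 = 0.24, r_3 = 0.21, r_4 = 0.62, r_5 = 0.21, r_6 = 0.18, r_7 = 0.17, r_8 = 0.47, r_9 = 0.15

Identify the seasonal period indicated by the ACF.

The largest autocorrelation is r_4 = 0.62, with a weaker echo at lag 8 (0.47); the remaining lags stay at or below 0.30. The elevated value at lag 1 (0.30), dropping to 0.24 at lag 2, reflects decaying short-term dependence rather than seasonality.
The dominant spike at lag 4 indicates a seasonal period of 4.

4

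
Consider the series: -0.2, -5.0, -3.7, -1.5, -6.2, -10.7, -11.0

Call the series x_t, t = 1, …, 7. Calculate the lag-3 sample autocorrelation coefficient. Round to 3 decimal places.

-0.101

Mean x̄ = (-0.2 − 5.0 − 3.7 − 1.5 − 6.2 − 10.7 − 11.0)/7 = -5.4714
Deviations from mean: 5.2714, 0.4714, 1.7714, 3.9714, -0.7286, -5.2286, -5.5286
Numerator Σ_{t=1}^{4}(x_t−x̄)(x_{t+3}−x̄) = -10.6267
Denominator Σ(x_t−x̄)² = 105.3543
r_3 = -10.6267 / 105.3543 = -0.101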